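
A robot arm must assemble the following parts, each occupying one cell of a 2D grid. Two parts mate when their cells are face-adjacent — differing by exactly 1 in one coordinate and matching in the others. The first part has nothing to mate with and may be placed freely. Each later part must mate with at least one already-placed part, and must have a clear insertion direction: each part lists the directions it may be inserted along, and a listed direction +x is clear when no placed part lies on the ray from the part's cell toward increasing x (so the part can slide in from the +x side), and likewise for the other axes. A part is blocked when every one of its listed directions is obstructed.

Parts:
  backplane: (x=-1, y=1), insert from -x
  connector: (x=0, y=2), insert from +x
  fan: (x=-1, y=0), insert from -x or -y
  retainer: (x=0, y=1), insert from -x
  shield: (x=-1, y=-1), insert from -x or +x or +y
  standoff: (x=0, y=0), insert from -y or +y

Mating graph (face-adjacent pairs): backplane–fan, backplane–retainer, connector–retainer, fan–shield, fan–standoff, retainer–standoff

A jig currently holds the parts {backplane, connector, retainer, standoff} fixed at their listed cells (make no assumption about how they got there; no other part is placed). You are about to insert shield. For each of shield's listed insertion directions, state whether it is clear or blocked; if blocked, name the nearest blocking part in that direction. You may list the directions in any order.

+x: clear; +y: blocked by backplane; -x: clear

-x: ray from shield(-1, -1) has no placed part ⇒ clear
+x: ray from shield(-1, -1) has no placed part ⇒ clear
+y: nearest on ray is backplane@(-1, 1) ⇒ blocked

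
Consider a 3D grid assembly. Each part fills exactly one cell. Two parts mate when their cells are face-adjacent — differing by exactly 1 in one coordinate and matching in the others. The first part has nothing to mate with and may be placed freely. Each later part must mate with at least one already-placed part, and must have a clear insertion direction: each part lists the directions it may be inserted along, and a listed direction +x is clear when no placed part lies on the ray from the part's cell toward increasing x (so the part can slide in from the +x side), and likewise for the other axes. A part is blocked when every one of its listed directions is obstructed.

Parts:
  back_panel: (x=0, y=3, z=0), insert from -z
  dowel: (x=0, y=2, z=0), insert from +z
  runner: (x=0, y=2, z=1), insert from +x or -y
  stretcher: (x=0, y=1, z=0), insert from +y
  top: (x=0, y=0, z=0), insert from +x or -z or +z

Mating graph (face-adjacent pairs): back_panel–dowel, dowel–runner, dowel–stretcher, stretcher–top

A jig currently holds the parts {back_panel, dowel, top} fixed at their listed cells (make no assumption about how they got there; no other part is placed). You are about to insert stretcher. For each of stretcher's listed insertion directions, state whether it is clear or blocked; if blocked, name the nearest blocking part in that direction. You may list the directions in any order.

+y: blocked by dowel

+y: nearest on ray is dowel@(0, 2, 0) ⇒ blocked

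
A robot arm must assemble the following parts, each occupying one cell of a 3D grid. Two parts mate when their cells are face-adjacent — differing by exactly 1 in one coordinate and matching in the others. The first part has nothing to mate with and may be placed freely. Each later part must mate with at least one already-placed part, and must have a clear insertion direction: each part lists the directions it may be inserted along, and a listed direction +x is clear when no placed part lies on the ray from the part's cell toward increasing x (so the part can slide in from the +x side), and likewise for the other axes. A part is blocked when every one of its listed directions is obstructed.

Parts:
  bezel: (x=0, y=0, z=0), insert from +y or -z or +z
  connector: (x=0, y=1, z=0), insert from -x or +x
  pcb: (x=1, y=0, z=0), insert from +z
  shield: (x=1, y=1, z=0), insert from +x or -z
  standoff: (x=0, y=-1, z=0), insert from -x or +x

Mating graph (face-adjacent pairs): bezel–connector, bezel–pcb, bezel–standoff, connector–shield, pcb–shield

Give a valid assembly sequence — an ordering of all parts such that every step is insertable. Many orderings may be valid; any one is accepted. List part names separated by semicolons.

1. bezel@(0, 0, 0) [+y clear] — {bezel}
2. pcb@(1, 0, 0) [+z clear] — {bezel, pcb}
3. connector@(0, 1, 0) [-x clear] — {bezel, connector, pcb}
4. standoff@(0, -1, 0) [-x clear] — {bezel, connector, pcb, standoff}
5. shield@(1, 1, 0) [+x clear] — {bezel, connector, pcb, shield, standoff}

bezel; pcb; connector; standoff; shield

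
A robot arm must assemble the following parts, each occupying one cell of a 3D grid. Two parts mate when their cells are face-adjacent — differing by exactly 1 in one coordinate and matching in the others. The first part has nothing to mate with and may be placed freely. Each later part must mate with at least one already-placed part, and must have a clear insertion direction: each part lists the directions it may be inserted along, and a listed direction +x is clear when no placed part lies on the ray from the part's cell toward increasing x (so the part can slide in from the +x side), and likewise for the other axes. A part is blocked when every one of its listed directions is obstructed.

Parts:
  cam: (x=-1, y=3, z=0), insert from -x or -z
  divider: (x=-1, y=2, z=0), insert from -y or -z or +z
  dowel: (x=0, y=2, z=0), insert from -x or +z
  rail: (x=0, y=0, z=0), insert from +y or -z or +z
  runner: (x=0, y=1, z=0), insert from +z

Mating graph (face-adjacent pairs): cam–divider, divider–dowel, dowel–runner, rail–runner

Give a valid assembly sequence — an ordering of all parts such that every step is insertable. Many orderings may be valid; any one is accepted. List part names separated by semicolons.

cam; divider; dowel; runner; rail

1. cam@(-1, 3, 0) [-x clear] — {cam}
2. divider@(-1, 2, 0) [-y clear] — {cam, divider}
3. dowel@(0, 2, 0) [+z clear] — {cam, divider, dowel}
4. runner@(0, 1, 0) [+z clear] — {cam, divider, dowel, runner}
5. rail@(0, 0, 0) [-z clear] — {cam, divider, dowel, rail, runner}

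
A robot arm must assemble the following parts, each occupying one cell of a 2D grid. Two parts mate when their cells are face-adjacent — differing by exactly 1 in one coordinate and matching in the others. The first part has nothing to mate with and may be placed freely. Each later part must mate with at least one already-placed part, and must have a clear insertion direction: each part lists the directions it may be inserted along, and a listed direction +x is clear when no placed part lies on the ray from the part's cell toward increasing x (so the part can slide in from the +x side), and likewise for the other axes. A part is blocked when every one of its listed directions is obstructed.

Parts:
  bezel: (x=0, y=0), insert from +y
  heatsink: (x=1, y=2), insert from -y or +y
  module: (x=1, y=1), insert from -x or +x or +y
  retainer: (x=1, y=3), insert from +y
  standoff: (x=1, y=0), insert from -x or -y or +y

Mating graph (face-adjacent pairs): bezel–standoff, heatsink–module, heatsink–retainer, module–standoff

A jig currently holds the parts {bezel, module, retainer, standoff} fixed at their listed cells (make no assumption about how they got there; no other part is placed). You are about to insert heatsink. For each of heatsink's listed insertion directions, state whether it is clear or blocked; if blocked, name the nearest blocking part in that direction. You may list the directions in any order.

-y: nearest on ray is module@(1, 1) ⇒ blocked
+y: nearest on ray is retainer@(1, 3) ⇒ blocked

+y: blocked by retainer; -y: blocked by module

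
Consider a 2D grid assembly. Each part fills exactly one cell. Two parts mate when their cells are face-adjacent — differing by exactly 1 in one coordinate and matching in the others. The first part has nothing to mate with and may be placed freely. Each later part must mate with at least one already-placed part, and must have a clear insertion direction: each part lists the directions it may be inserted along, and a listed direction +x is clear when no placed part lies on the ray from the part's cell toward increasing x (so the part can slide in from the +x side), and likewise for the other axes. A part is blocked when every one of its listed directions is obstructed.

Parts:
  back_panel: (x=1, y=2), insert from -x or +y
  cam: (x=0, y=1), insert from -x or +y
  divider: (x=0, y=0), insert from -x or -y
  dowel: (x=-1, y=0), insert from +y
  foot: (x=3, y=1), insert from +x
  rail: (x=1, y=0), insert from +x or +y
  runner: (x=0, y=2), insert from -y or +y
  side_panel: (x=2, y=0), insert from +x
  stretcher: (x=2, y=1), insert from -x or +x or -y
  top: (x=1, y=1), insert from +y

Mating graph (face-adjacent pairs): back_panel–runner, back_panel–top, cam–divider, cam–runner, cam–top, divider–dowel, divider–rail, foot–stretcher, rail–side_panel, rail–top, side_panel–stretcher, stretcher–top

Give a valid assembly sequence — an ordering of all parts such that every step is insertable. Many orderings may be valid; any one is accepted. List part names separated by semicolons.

1. divider@(0, 0) [-x clear] — {divider}
2. rail@(1, 0) [+x clear] — {divider, rail}
3. dowel@(-1, 0) [+y clear] — {divider, dowel, rail}
4. top@(1, 1) [+y clear] — {divider, dowel, rail, top}
5. stretcher@(2, 1) [+x clear] — {divider, dowel, rail, stretcher, top}
6. back_panel@(1, 2) [-x clear] — {back_panel, divider, dowel, rail, stretcher, top}
7. cam@(0, 1) [-x clear] — {back_panel, cam, divider, dowel, rail, stretcher, top}
8. side_panel@(2, 0) [+x clear] — {back_panel, cam, divider, dowel, rail, side_panel, stretcher, top}
9. foot@(3, 1) [+x clear] — {back_panel, cam, divider, dowel, foot, rail, side_panel, stretcher, top}
10. runner@(0, 2) [+y clear] — {back_panel, cam, divider, dowel, foot, rail, runner, side_panel, stretcher, top}

divider; rail; dowel; top; stretcher; back_panel; cam; side_panel; foot; runner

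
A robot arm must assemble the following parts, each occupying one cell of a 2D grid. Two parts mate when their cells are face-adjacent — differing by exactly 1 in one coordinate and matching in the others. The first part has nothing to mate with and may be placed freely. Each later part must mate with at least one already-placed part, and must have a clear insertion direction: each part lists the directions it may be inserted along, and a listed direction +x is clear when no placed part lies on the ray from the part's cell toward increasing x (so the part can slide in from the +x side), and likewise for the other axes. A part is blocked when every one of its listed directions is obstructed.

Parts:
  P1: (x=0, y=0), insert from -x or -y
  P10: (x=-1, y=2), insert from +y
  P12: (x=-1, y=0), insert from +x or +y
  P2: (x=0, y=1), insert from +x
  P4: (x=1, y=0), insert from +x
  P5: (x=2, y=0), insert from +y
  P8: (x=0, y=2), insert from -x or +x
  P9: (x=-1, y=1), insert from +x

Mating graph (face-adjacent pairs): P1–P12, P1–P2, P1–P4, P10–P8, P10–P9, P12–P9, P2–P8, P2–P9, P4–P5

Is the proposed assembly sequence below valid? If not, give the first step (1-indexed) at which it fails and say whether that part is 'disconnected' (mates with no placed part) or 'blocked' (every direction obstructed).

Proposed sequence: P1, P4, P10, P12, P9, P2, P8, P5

1. P1@(0, 0) [-x clear] — {P1}
2. P4@(1, 0) [+x clear] — {P1, P4}
3. P10@(-1, 2) — no placed neighbour ⇒ disconnected

Invalid at step 3 (disconnected)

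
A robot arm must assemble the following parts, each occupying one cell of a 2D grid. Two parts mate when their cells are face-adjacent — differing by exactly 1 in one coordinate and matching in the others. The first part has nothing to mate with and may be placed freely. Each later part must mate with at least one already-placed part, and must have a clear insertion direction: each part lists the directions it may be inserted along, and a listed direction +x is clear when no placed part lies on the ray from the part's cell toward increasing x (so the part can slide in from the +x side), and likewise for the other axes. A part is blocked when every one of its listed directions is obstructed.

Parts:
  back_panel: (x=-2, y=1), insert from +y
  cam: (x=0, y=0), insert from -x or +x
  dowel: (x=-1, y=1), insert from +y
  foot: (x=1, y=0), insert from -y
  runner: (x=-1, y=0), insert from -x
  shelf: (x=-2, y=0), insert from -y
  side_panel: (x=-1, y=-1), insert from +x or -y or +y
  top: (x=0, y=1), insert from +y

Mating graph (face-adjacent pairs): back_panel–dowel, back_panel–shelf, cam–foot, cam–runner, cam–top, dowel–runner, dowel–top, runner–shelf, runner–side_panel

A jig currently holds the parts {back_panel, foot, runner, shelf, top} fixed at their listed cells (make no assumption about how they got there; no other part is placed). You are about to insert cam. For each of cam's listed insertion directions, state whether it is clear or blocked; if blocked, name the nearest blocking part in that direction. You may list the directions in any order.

-x: nearest on ray is runner@(-1, 0) ⇒ blocked
+x: nearest on ray is foot@(1, 0) ⇒ blocked

+x: blocked by foot; -x: blocked by runner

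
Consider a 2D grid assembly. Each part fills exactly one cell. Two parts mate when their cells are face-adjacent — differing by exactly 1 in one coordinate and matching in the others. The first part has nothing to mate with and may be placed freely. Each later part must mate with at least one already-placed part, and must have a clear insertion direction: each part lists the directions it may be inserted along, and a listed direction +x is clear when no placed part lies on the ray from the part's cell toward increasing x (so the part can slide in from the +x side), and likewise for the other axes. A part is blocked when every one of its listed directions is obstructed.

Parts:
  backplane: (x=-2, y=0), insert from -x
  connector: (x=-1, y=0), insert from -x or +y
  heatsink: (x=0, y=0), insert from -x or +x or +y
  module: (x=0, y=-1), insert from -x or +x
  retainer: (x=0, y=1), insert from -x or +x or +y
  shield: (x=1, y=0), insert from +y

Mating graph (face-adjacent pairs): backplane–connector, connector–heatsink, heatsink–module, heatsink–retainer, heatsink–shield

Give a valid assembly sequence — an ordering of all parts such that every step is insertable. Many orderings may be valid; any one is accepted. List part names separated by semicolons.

1. backplane@(-2, 0) [-x clear] — {backplane}
2. connector@(-1, 0) [+y clear] — {backplane, connector}
3. heatsink@(0, 0) [+x clear] — {backplane, connector, heatsink}
4. retainer@(0, 1) [-x clear] — {backplane, connector, heatsink, retainer}
5. shield@(1, 0) [+y clear] — {backplane, connector, heatsink, retainer, shield}
6. module@(0, -1) [-x clear] — {backplane, connector, heatsink, module, retainer, shield}

backplane; connector; heatsink; retainer; shield; module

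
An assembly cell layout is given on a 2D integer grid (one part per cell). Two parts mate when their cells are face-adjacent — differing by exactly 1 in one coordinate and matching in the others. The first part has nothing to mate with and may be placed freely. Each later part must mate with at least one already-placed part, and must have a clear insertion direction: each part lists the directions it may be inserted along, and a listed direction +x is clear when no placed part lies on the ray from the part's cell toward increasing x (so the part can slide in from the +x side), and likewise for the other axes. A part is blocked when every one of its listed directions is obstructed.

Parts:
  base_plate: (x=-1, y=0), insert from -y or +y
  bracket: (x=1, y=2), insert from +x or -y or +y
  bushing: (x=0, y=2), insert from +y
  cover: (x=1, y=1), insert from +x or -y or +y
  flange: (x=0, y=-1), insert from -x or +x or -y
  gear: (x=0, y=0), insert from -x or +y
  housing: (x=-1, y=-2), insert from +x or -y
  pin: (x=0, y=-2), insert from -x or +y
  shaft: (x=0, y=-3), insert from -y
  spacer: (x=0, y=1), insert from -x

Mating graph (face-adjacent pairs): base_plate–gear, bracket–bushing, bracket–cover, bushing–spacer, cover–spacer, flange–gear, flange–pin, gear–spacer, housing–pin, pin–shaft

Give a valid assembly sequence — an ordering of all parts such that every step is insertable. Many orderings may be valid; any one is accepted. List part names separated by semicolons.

1. flange@(0, -1) [-x clear] — {flange}
2. pin@(0, -2) [-x clear] — {flange, pin}
3. gear@(0, 0) [-x clear] — {flange, gear, pin}
4. base_plate@(-1, 0) [-y clear] — {base_plate, flange, gear, pin}
5. spacer@(0, 1) [-x clear] — {base_plate, flange, gear, pin, spacer}
6. cover@(1, 1) [+x clear] — {base_plate, cover, flange, gear, pin, spacer}
7. bushing@(0, 2) [+y clear] — {base_plate, bushing, cover, flange, gear, pin, spacer}
8. bracket@(1, 2) [+x clear] — {base_plate, bracket, bushing, cover, flange, gear, pin, spacer}
9. housing@(-1, -2) [-y clear] — {base_plate, bracket, bushing, cover, flange, gear, housing, pin, spacer}
10. shaft@(0, -3) [-y clear] — {base_plate, bracket, bushing, cover, flange, gear, housing, pin, shaft, spacer}

flange; pin; gear; base_plate; spacer; cover; bushing; bracket; housing; shaft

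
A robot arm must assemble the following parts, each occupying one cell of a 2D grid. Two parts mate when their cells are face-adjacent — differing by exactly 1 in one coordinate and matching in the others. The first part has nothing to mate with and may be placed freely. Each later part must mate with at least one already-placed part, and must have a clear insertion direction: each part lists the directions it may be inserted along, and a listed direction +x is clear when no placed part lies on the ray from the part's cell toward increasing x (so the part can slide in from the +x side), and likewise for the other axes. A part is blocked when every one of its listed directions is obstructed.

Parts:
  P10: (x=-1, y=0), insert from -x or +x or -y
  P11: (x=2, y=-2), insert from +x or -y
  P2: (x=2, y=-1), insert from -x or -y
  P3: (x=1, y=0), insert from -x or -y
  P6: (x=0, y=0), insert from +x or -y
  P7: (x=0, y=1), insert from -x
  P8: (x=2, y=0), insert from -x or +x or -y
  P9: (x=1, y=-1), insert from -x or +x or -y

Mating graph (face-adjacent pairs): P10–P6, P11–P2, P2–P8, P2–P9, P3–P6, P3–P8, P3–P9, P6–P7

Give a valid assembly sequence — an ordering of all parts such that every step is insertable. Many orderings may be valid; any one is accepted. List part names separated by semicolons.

P6; P10; P3; P8; P2; P11; P7; P9

1. P6@(0, 0) [+x clear] — {P6}
2. P10@(-1, 0) [-x clear] — {P10, P6}
3. P3@(1, 0) [-y clear] — {P10, P3, P6}
4. P8@(2, 0) [+x clear] — {P10, P3, P6, P8}
5. P2@(2, -1) [-x clear] — {P10, P2, P3, P6, P8}
6. P11@(2, -2) [+x clear] — {P10, P11, P2, P3, P6, P8}
7. P7@(0, 1) [-x clear] — {P10, P11, P2, P3, P6, P7, P8}
8. P9@(1, -1) [-x clear] — {P10, P11, P2, P3, P6, P7, P8, P9}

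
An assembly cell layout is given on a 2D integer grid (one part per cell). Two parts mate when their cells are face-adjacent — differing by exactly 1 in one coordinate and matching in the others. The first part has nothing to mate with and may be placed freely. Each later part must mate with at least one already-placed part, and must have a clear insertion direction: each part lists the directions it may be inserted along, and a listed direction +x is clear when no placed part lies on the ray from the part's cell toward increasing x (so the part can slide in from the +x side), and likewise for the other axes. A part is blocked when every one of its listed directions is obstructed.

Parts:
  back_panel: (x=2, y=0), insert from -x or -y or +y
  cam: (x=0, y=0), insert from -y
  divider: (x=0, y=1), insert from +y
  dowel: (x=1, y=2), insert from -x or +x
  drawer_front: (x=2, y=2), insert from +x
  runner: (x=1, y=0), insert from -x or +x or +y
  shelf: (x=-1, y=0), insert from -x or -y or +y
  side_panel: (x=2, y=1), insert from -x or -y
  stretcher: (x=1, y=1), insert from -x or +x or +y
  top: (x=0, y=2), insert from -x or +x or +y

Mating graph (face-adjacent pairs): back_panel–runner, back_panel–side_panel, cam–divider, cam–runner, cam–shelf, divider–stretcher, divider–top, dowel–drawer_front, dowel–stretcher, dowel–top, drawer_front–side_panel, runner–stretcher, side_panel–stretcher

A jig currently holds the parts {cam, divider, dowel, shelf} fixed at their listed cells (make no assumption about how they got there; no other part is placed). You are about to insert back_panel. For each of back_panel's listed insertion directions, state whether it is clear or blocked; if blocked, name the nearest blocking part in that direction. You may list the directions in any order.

-x: nearest on ray is cam@(0, 0) ⇒ blocked
-y: ray from back_panel(2, 0) has no placed part ⇒ clear
+y: ray from back_panel(2, 0) has no placed part ⇒ clear

+y: clear; -x: blocked by cam; -y: clear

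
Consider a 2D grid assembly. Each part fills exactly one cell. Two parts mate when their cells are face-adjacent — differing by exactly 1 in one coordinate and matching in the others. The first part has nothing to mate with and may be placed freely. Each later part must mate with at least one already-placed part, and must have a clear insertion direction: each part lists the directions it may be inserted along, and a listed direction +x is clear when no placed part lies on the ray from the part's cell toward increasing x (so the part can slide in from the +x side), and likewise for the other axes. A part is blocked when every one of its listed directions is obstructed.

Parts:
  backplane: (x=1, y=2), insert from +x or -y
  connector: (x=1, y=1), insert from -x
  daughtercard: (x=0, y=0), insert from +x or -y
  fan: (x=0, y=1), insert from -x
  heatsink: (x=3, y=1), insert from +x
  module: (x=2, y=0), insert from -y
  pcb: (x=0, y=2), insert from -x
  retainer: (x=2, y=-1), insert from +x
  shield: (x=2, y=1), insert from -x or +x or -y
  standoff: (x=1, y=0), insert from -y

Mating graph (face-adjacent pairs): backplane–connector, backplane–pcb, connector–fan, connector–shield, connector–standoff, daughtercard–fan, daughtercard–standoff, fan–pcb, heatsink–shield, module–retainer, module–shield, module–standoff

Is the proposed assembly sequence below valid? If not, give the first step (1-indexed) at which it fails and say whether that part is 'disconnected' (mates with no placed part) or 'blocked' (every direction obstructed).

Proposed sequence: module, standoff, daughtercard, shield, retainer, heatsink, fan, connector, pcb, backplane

Invalid at step 8 (blocked)

1. module@(2, 0) [-y clear] — {module}
2. standoff@(1, 0) [-y clear] — {module, standoff}
3. daughtercard@(0, 0) [-y clear] — {daughtercard, module, standoff}
4. shield@(2, 1) [-x clear] — {daughtercard, module, shield, standoff}
5. retainer@(2, -1) [+x clear] — {daughtercard, module, retainer, shield, standoff}
6. heatsink@(3, 1) [+x clear] — {daughtercard, heatsink, module, retainer, shield, standoff}
7. fan@(0, 1) [-x clear] — {daughtercard, fan, heatsink, module, retainer, shield, standoff}
8. connector@(1, 1) — -x all obstructed ⇒ blocked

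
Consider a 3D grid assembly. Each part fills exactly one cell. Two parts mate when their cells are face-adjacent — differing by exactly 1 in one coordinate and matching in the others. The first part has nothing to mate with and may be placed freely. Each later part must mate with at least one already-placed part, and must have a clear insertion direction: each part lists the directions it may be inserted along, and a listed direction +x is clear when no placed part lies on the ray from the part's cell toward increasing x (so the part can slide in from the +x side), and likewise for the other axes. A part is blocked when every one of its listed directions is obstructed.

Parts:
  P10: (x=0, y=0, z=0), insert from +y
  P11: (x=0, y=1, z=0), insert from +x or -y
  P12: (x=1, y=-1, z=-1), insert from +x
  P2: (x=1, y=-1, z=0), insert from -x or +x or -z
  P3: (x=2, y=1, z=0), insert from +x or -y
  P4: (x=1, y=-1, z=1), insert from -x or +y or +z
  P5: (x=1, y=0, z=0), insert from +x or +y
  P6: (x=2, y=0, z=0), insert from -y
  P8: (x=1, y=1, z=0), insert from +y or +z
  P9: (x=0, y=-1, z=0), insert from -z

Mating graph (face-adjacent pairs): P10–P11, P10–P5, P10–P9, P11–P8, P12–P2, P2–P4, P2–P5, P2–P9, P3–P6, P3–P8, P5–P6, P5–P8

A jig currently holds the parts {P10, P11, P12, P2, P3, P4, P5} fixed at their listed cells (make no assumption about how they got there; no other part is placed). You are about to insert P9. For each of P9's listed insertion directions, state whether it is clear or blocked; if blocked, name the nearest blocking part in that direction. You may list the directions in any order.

-z: clear

-z: ray from P9(0, -1, 0) has no placed part ⇒ clear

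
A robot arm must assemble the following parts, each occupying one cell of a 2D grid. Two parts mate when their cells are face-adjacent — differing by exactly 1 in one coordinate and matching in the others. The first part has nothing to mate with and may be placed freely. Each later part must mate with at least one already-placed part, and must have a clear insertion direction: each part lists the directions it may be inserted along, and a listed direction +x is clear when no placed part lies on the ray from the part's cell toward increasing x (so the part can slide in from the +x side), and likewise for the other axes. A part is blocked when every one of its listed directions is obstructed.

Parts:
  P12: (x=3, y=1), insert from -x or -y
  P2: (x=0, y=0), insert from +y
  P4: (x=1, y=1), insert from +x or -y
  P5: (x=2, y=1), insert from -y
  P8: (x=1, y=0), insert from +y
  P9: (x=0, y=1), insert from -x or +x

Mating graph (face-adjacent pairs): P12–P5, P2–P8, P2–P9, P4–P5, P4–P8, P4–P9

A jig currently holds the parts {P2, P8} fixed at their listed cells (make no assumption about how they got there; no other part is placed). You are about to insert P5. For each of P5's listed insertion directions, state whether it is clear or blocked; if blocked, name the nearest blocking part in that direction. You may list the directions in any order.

-y: ray from P5(2, 1) has no placed part ⇒ clear

-y: clear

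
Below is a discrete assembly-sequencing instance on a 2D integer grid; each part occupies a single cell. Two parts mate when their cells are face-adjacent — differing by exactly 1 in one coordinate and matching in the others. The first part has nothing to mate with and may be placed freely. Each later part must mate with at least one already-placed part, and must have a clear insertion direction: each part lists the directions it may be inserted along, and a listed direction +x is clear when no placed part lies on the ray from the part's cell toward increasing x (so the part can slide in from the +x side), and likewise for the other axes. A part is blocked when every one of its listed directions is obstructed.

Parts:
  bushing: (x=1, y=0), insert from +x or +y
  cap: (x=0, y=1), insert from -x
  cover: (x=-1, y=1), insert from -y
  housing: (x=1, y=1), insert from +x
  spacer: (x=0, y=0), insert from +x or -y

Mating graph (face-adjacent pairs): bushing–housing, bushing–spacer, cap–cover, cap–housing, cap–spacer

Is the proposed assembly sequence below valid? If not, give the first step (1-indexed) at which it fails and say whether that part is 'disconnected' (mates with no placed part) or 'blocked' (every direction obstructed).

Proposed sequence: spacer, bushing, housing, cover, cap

1. spacer@(0, 0) [+x clear] — {spacer}
2. bushing@(1, 0) [+x clear] — {bushing, spacer}
3. housing@(1, 1) [+x clear] — {bushing, housing, spacer}
4. cover@(-1, 1) — no placed neighbour ⇒ disconnected

Invalid at step 4 (disconnected)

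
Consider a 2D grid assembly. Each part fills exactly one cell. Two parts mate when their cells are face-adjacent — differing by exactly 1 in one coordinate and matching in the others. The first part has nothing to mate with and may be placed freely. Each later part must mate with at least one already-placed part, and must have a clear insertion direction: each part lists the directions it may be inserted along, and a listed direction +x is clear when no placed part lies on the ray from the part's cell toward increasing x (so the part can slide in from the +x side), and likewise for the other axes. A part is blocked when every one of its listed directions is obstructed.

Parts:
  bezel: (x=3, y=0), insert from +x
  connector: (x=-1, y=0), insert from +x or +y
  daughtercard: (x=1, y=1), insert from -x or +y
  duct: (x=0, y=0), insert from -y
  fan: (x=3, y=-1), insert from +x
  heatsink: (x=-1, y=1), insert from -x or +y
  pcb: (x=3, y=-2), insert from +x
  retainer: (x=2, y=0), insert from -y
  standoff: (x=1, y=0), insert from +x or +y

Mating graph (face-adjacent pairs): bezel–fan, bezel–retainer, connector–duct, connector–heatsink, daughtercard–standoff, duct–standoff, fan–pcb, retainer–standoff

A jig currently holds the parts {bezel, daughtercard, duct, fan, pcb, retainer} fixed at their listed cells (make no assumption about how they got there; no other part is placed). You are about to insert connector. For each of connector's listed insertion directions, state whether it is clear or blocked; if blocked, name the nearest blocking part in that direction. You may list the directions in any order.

+x: blocked by duct; +y: clear

+x: nearest on ray is duct@(0, 0) ⇒ blocked
+y: ray from connector(-1, 0) has no placed part ⇒ clear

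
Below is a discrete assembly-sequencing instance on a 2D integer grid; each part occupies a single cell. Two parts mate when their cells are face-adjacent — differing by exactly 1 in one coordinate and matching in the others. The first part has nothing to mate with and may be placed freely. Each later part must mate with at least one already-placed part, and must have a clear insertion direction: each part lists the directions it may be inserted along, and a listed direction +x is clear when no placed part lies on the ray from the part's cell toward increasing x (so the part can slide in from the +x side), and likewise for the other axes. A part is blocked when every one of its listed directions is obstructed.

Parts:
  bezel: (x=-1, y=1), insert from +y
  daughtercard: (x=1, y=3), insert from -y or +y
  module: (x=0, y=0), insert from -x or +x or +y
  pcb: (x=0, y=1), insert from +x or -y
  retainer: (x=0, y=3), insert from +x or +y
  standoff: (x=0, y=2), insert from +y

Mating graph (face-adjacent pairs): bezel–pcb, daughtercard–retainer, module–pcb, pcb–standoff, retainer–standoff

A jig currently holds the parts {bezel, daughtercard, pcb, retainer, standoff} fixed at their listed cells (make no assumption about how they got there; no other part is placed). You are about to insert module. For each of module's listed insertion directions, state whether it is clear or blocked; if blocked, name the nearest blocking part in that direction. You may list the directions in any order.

-x: ray from module(0, 0) has no placed part ⇒ clear
+x: ray from module(0, 0) has no placed part ⇒ clear
+y: nearest on ray is pcb@(0, 1) ⇒ blocked

+x: clear; +y: blocked by pcb; -x: clear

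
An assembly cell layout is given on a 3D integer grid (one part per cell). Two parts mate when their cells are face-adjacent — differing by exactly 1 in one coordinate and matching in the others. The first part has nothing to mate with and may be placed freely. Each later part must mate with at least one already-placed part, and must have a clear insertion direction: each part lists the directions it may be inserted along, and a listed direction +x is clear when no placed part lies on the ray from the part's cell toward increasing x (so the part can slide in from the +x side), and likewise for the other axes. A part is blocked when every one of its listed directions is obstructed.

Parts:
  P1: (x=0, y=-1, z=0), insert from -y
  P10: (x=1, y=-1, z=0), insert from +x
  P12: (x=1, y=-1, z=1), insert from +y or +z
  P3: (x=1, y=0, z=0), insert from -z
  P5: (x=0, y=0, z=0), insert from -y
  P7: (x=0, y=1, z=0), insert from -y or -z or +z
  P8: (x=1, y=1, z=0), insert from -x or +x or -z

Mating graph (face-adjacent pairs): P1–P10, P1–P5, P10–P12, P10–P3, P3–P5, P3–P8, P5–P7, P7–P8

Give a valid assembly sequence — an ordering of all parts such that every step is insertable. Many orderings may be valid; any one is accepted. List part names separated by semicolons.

1. P8@(1, 1, 0) [-x clear] — {P8}
2. P3@(1, 0, 0) [-z clear] — {P3, P8}
3. P5@(0, 0, 0) [-y clear] — {P3, P5, P8}
4. P1@(0, -1, 0) [-y clear] — {P1, P3, P5, P8}
5. P7@(0, 1, 0) [-z clear] — {P1, P3, P5, P7, P8}
6. P10@(1, -1, 0) [+x clear] — {P1, P10, P3, P5, P7, P8}
7. P12@(1, -1, 1) [+y clear] — {P1, P10, P12, P3, P5, P7, P8}

P8; P3; P5; P1; P7; P10; P12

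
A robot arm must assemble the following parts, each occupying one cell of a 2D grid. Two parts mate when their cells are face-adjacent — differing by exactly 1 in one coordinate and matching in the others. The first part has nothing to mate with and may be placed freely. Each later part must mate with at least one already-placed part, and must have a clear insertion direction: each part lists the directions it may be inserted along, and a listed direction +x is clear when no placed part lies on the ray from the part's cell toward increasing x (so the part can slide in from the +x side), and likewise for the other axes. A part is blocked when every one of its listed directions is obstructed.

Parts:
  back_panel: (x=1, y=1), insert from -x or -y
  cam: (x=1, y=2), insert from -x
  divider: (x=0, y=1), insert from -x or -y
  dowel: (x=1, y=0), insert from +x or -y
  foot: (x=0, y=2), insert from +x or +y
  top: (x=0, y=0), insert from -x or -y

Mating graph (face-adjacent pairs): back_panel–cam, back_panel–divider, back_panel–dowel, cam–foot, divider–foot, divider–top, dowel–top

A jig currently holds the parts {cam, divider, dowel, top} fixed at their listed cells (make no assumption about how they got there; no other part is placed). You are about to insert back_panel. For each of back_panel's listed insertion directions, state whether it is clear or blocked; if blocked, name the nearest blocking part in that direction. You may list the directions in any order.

-x: nearest on ray is divider@(0, 1) ⇒ blocked
-y: nearest on ray is dowel@(1, 0) ⇒ blocked

-x: blocked by divider; -y: blocked by dowel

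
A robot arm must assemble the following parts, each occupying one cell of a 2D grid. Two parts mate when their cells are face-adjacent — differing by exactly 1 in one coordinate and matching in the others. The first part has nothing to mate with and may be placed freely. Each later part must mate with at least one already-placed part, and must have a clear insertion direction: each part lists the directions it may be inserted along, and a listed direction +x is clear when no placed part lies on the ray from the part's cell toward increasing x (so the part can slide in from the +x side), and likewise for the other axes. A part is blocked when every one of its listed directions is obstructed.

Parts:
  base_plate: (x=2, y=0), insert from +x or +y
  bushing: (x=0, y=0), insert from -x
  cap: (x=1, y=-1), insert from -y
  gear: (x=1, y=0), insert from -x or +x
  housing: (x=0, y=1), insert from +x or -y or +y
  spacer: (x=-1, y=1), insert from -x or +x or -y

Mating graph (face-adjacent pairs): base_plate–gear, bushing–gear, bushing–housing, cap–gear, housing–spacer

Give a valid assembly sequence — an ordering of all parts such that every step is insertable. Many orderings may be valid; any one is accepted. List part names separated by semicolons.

1. cap@(1, -1) [-y clear] — {cap}
2. gear@(1, 0) [-x clear] — {cap, gear}
3. bushing@(0, 0) [-x clear] — {bushing, cap, gear}
4. base_plate@(2, 0) [+x clear] — {base_plate, bushing, cap, gear}
5. housing@(0, 1) [+x clear] — {base_plate, bushing, cap, gear, housing}
6. spacer@(-1, 1) [-x clear] — {base_plate, bushing, cap, gear, housing, spacer}

cap; gear; bushing; base_plate; housing; spacer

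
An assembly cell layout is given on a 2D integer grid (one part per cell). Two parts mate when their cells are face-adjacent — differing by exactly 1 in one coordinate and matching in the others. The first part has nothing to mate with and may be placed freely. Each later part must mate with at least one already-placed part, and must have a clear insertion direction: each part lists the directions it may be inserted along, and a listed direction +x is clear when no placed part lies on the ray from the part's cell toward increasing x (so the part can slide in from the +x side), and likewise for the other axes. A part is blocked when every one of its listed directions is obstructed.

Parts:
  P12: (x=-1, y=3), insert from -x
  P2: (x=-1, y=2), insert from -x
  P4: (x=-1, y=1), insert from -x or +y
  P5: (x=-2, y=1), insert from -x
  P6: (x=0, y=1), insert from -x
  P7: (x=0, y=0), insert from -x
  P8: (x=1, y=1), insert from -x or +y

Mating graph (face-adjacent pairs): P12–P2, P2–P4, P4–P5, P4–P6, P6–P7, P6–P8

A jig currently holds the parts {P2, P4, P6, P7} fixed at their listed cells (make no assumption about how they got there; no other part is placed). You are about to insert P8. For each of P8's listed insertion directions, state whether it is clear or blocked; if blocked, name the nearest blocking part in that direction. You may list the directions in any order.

+y: clear; -x: blocked by P6

-x: nearest on ray is P6@(0, 1) ⇒ blocked
+y: ray from P8(1, 1) has no placed part ⇒ clear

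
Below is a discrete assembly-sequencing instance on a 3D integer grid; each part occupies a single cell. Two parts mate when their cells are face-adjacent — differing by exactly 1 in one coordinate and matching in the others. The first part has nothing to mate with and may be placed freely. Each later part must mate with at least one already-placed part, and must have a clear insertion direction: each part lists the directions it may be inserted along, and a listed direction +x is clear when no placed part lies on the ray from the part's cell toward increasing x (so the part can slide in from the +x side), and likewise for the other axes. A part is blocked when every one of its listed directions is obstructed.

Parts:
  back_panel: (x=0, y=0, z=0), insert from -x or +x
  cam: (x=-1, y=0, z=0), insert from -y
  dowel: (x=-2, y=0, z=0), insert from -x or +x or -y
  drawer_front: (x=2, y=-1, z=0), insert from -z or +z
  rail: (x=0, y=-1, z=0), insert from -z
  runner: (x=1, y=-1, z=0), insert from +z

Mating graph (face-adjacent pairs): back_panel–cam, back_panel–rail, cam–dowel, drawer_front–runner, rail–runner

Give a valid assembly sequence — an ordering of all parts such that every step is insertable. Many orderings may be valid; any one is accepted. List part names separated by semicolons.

runner; drawer_front; rail; back_panel; cam; dowel

1. runner@(1, -1, 0) [+z clear] — {runner}
2. drawer_front@(2, -1, 0) [-z clear] — {drawer_front, runner}
3. rail@(0, -1, 0) [-z clear] — {drawer_front, rail, runner}
4. back_panel@(0, 0, 0) [-x clear] — {back_panel, drawer_front, rail, runner}
5. cam@(-1, 0, 0) [-y clear] — {back_panel, cam, drawer_front, rail, runner}
6. dowel@(-2, 0, 0) [-x clear] — {back_panel, cam, dowel, drawer_front, rail, runner}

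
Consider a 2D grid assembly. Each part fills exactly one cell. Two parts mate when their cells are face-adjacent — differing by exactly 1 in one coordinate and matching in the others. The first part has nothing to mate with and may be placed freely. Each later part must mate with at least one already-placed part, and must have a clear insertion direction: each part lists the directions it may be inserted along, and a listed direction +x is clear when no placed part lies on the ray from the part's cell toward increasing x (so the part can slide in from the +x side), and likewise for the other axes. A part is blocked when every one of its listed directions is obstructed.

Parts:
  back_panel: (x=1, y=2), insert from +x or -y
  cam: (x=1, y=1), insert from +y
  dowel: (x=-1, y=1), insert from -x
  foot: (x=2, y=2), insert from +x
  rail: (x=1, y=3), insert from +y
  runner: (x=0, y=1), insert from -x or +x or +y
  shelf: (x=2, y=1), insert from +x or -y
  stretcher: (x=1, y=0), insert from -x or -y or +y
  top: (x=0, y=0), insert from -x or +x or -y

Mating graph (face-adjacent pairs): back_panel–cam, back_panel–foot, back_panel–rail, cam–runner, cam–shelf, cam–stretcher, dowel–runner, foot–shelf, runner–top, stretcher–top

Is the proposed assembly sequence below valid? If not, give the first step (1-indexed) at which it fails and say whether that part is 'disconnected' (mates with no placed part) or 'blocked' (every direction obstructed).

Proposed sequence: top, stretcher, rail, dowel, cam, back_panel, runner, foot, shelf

1. top@(0, 0) [-x clear] — {top}
2. stretcher@(1, 0) [-y clear] — {stretcher, top}
3. rail@(1, 3) — no placed neighbour ⇒ disconnected

Invalid at step 3 (disconnected)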